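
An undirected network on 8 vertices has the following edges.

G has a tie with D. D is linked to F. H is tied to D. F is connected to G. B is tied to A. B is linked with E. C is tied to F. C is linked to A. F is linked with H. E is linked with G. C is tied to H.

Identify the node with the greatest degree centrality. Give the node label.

Degrees — A:2, B:2, C:3, D:3, E:2, F:4, G:3, H:3.
The maximum is 4, attained only by F.

F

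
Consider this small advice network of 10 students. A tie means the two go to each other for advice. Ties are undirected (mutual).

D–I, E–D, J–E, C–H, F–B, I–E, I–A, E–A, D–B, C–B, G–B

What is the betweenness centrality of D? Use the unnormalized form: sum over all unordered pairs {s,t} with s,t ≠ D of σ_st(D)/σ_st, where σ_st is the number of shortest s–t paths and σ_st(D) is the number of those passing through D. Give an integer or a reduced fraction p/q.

Pairs whose geodesics pass through D — J–F: 1; J–H: 1; J–C: 1; J–G: 1; J–B: 1; F–A: 2/2; F–I: 1; F–E: 1; H–A: 2/2; H–I: 1; H–E: 1; C–A: 2/2; C–I: 1; C–E: 1 … (+6 more pairs).
All other pairs contribute 0.
Summing the contributions gives betweenness(D) = 20.

20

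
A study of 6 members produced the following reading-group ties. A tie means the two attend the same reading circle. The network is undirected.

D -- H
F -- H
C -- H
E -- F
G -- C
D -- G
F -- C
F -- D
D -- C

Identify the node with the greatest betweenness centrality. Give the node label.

F

Unnormalized betweenness of each node: C:3/2, D:3/2, E:0, F:4, G:0, H:0.
F has the largest value, 4, making it the main broker — the node through which the most shortest paths run.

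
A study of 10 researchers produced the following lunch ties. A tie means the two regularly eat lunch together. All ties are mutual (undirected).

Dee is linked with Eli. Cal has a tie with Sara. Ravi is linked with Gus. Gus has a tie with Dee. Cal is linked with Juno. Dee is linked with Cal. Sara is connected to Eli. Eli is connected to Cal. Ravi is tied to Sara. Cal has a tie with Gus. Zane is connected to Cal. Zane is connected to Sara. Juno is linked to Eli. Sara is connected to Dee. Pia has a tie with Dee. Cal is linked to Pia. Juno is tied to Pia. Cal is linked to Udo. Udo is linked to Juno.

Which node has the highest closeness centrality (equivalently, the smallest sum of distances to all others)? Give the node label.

Cal

Farness (sum of distances to all others) for each node — Cal:10, Dee:13, Eli:14, Gus:15, Juno:15, Pia:16, Ravi:19, Sara:13, Udo:17, Zane:16.
The smallest farness is 10, for Cal, so Cal has the highest closeness.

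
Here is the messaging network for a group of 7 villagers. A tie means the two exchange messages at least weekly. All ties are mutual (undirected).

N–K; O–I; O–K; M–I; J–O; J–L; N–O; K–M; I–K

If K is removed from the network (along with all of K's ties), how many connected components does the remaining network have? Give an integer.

1

K's neighbors (I, M, N, and O) remain reachable from one another through other ties, so the rest of the network stays in one piece.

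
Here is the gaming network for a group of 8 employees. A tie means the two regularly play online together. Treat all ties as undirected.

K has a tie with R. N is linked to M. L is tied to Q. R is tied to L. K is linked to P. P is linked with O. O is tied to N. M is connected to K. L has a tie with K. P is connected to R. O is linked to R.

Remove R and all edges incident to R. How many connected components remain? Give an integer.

R's neighbors (K, L, O, and P) remain reachable from one another through other ties, so the rest of the network stays in one piece.

1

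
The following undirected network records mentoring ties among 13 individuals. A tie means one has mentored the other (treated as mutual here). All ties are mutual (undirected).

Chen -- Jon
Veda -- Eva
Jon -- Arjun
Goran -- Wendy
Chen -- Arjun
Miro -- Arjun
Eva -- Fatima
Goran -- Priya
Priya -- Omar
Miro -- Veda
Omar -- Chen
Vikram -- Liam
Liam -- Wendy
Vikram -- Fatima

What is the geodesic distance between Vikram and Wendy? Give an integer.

One shortest route is Vikram – Liam – Wendy, which uses 2 edges, and Vikram and Wendy are not directly tied, so nothing shorter exists. So d(Vikram,Wendy) = 2.

2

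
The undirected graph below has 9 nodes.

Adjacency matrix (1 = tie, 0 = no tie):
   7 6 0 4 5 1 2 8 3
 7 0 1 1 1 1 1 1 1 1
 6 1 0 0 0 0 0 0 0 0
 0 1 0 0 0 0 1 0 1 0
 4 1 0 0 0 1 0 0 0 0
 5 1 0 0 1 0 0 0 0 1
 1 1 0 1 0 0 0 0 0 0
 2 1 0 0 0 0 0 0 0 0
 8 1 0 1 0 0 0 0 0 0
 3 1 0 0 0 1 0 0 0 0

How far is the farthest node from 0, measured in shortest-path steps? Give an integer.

2

Distances from 0: 1:1, 2:2, 3:2, 4:2, 5:2, 6:2, 7:1, 8:1.
The largest is 2 (to 6, 4, 5, 2, and 3), so the eccentricity of 0 is 2.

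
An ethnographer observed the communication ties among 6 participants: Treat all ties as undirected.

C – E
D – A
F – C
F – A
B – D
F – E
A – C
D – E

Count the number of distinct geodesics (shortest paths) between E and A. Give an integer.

3

The shortest distance is 2. The length-2 paths are: E–C–A; E–F–A; E–D–A.
That gives 3 distinct shortest paths.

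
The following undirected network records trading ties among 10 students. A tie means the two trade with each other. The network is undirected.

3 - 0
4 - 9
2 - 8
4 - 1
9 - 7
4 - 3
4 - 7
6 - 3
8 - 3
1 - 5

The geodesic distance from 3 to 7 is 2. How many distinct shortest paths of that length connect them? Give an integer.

1

The shortest distance is 2, and the only length-2 path is 3–4–7. So there is exactly 1 shortest path.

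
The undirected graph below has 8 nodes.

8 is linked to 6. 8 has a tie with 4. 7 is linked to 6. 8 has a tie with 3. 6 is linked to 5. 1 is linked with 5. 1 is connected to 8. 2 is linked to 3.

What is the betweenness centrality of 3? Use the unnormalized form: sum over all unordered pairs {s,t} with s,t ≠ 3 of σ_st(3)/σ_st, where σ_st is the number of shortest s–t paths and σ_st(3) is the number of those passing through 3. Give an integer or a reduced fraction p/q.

6

Pairs whose geodesics pass through 3 — 1–2: 1; 2–8: 1; 2–7: 1; 2–6: 1; 2–5: 2/2; 2–4: 1.
All other pairs contribute 0.
Summing the contributions gives betweenness(3) = 6.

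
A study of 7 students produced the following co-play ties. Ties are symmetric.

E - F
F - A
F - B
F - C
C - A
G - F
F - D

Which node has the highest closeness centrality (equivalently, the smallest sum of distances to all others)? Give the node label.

Farness (sum of distances to all others) for each node — A:10, B:11, C:10, D:11, E:11, F:6, G:11.
The smallest farness is 6, for F, so F has the highest closeness.

F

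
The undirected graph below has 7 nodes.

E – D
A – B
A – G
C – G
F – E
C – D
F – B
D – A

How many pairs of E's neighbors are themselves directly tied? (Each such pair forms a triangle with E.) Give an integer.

0

E's neighbors are D and F, but none of them are tied to each other, so no triangle contains E.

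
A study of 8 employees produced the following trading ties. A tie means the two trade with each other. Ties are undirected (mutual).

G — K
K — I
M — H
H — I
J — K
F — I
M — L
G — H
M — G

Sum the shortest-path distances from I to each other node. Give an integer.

12

Distances from I: F:1, G:2, H:1, J:2, K:1, L:3, M:2.
Sum = 1 + 2 + 1 + 2 + 1 + 3 + 2 = 12.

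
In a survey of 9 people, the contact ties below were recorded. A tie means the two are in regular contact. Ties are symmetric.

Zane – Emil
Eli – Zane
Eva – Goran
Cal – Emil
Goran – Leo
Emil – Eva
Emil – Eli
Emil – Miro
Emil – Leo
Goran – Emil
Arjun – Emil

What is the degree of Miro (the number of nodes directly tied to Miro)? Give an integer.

1

Miro is directly tied to Emil. That is 1 neighbor, so the degree of Miro is 1.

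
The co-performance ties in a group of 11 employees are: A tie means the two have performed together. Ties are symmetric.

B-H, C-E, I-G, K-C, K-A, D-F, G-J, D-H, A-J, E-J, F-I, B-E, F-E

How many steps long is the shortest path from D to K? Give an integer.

One shortest route is D – F – E – C – K, which uses 4 edges, and at distance 3 from D we only reach {C, G, J}, which does not include K. So d(D,K) = 4.

4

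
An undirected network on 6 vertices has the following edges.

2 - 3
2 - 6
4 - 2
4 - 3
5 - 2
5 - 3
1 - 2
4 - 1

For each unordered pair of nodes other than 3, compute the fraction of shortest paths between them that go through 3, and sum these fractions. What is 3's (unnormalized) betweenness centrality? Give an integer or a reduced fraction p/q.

Pairs whose geodesics pass through 3 — 4–5: 1/2.
All other pairs contribute 0.
Summing the contributions gives betweenness(3) = 1/2.

1/2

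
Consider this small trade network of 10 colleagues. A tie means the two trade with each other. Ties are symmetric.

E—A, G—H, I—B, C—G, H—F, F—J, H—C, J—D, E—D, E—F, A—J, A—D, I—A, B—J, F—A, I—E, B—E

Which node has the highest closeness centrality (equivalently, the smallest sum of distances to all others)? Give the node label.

Farness (sum of distances to all others) for each node — A:15, B:20, C:25, D:20, E:15, F:14, G:25, H:18, I:20, J:16.
The smallest farness is 14, for F, so F has the highest closeness.

F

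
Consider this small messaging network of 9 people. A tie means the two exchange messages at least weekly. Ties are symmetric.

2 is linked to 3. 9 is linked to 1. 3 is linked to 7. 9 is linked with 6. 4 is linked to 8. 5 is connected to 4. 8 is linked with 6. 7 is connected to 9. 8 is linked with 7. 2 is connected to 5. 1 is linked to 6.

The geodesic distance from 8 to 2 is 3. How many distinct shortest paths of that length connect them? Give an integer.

The shortest distance is 3. The length-3 paths are: 8–7–3–2; 8–4–5–2.
That gives 2 distinct shortest paths.

2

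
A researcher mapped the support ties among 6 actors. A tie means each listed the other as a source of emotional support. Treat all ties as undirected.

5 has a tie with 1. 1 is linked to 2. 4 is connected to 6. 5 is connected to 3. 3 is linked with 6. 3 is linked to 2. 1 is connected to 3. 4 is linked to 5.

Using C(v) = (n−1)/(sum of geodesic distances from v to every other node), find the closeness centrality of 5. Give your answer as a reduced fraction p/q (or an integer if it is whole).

5/7

Distances from 5: 1:1, 2:2, 3:1, 4:1, 6:2. Sum = 7.
n = 6, so closeness = 5/7.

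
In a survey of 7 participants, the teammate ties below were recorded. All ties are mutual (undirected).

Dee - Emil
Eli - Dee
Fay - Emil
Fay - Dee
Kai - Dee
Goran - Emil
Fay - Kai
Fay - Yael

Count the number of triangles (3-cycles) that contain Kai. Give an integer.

1

Kai's neighbors: Dee and Fay.
Neighbor pairs that are themselves tied: Kai–Dee–Fay. Each forms one triangle with Kai, for 1 in total.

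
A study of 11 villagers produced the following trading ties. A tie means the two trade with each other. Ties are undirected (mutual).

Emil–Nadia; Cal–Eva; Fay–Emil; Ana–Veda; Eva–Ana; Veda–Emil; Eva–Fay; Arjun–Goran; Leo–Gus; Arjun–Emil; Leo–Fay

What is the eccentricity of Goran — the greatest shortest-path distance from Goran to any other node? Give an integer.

5

Distances from Goran: Ana:4, Arjun:1, Cal:5, Emil:2, Eva:4, Fay:3, Gus:5, Leo:4, Nadia:3, Veda:3.
The largest is 5 (to Cal and Gus), so the eccentricity of Goran is 5.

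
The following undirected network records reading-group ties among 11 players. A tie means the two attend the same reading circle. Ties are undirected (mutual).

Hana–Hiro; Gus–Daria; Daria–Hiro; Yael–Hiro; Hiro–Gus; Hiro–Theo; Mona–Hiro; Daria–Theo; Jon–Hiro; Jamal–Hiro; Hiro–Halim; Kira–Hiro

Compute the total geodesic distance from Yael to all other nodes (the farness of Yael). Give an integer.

Distances from Yael: Daria:2, Gus:2, Halim:2, Hana:2, Hiro:1, Jamal:2, Jon:2, Kira:2, Mona:2, Theo:2.
Sum = 2 + 2 + 2 + 2 + 1 + 2 + 2 + 2 + 2 + 2 = 19.

19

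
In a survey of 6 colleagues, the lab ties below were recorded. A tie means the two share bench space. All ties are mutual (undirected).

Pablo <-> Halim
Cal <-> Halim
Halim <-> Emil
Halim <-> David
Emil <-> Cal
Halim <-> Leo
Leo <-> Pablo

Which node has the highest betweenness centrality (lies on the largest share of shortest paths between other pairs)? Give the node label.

Unnormalized betweenness of each node: Cal:0, David:0, Emil:0, Halim:8, Leo:0, Pablo:0.
Halim has the largest value, 8, making it the main broker — the node through which the most shortest paths run.

Halim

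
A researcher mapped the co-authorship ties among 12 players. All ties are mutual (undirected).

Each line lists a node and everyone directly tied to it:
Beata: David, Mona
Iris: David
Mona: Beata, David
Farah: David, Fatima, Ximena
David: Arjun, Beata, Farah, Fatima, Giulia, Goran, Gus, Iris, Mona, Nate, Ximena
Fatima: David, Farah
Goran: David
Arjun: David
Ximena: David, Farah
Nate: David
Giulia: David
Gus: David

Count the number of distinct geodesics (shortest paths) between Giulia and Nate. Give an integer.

The shortest distance is 2, and the only length-2 path is Giulia–David–Nate. So there is exactly 1 shortest path.

1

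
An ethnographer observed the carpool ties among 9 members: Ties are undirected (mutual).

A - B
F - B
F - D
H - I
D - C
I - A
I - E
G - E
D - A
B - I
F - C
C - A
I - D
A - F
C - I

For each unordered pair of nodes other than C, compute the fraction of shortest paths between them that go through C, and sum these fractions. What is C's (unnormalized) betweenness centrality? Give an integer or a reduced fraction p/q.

Pairs whose geodesics pass through C — H–F: 1/4; E–F: 1/4; G–F: 1/4; I–F: 1/4.
All other pairs contribute 0.
Summing the contributions gives betweenness(C) = 1.

1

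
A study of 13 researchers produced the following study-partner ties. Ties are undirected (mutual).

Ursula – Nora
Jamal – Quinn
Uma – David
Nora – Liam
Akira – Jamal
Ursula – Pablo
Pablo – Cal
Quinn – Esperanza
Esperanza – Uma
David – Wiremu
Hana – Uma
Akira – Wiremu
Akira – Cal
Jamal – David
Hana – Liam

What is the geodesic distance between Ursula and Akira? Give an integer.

One shortest route is Ursula – Pablo – Cal – Akira, which uses 3 edges, and at distance 2 from Ursula we only reach {Cal, Liam}, which does not include Akira. So d(Ursula,Akira) = 3.

3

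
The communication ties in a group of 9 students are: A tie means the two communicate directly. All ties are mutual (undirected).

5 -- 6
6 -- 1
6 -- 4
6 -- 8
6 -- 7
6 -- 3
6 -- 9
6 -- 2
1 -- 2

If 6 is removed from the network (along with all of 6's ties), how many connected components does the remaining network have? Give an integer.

Without 6, the remaining ties split the others into: {3}; {5}; {1, 2}; {8}; {7}; {4}; {9}.
That's 7 separate components.

7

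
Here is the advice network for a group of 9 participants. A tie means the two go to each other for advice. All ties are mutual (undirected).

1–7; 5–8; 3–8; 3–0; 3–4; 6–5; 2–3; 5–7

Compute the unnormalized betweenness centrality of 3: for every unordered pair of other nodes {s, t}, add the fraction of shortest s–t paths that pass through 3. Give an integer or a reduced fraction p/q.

Pairs whose geodesics pass through 3 — 7–2: 1; 7–0: 1; 7–4: 1; 6–2: 1; 6–0: 1; 6–4: 1; 2–1: 1; 2–0: 1; 2–8: 1; 2–4: 1; 2–5: 1; 1–0: 1; 1–4: 1; 0–8: 1 … (+4 more pairs).
All other pairs contribute 0.
Summing the contributions gives betweenness(3) = 18.

18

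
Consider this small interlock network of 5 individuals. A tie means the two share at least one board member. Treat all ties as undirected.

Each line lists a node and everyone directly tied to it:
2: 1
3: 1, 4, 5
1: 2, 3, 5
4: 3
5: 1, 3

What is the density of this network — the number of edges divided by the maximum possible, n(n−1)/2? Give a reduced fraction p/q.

There are 5 edges and 5 nodes, so the maximum possible is C(5,2) = 10.
Density = 5/10 = 1/2.

1/2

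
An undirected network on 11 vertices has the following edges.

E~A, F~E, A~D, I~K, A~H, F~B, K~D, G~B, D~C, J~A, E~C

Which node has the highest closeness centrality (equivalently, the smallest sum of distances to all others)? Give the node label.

Farness (sum of distances to all others) for each node — A:20, B:33, C:24, D:23, E:21, F:26, G:42, H:29, I:39, J:29, K:30.
The smallest farness is 20, for A, so A has the highest closeness.

A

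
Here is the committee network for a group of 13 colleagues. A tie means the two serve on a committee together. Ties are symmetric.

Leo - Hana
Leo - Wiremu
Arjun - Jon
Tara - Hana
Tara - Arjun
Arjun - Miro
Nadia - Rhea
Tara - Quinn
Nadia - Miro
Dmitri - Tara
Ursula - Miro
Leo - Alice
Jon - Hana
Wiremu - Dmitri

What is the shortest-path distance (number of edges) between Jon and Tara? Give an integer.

One shortest route is Jon – Hana – Tara, which uses 2 edges, and Jon and Tara are not directly tied, so nothing shorter exists. So d(Jon,Tara) = 2.

2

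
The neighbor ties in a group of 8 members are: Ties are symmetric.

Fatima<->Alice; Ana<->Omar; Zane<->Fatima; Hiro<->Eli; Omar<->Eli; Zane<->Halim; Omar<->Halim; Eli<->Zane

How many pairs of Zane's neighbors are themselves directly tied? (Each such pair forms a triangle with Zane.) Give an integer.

0

Zane's neighbors are Eli, Fatima, and Halim, but none of them are tied to each other, so no triangle contains Zane.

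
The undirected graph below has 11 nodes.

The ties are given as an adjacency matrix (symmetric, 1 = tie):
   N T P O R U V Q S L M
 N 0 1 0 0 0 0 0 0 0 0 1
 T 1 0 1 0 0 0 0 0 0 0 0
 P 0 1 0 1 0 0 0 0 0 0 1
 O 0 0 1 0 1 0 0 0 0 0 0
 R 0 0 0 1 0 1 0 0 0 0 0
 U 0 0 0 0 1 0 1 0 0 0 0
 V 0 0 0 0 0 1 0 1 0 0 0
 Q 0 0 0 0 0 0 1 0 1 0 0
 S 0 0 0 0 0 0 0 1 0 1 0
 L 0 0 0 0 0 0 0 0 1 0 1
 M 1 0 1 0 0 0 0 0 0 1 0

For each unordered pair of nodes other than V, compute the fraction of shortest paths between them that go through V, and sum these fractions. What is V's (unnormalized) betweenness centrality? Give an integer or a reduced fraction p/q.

Pairs whose geodesics pass through V — O–Q: 1; R–Q: 1; R–S: 1; U–Q: 1; U–S: 1; U–L: 1.
All other pairs contribute 0.
Summing the contributions gives betweenness(V) = 6.

6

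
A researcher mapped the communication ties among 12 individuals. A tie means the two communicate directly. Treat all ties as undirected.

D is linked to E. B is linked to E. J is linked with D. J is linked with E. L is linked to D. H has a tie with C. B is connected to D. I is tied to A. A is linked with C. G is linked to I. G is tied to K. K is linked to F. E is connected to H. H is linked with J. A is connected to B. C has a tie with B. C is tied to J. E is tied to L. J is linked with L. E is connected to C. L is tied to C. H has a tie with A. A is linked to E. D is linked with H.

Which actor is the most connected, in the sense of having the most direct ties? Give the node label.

Degrees — A:5, B:4, C:6, D:5, E:7, F:1, G:2, H:5, I:2, J:5, K:2, L:4.
The maximum is 7, attained only by E.

E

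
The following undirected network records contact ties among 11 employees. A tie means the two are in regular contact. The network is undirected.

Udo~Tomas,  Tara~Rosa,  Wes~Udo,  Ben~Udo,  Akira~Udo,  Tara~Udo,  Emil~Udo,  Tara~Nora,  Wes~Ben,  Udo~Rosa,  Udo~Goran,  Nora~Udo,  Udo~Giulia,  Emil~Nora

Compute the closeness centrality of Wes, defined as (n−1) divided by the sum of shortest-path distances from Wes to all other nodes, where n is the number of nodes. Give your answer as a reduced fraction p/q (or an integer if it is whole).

5/9

Distances from Wes: Akira:2, Ben:1, Emil:2, Giulia:2, Goran:2, Nora:2, Rosa:2, Tara:2, Tomas:2, Udo:1. Sum = 18.
n = 11, so closeness = 10/18 = 5/9.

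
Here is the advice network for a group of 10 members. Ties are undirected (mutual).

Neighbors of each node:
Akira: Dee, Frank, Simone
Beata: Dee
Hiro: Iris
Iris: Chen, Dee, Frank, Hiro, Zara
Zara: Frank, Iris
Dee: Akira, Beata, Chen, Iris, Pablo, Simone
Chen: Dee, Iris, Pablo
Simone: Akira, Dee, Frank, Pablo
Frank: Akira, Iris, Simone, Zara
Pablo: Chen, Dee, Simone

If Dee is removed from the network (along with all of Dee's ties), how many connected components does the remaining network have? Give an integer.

Without Dee, the remaining ties split the others into: {Akira, Chen, Frank, Hiro, Iris, Pablo, Simone, Zara}; {Beata}.
That's 2 separate components.

2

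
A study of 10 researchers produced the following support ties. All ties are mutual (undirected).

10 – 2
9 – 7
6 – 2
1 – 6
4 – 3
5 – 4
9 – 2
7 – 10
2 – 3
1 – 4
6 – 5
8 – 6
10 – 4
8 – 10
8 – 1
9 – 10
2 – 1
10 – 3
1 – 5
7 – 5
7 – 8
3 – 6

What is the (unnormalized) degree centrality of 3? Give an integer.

4

3 is directly tied to 2, 4, 6, and 10. That is 4 neighbors, so the degree of 3 is 4.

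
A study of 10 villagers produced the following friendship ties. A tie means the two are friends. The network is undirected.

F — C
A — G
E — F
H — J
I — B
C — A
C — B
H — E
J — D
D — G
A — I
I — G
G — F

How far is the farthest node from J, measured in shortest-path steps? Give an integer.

4

Distances from J: A:3, B:4, C:4, D:1, E:2, F:3, G:2, H:1, I:3.
The largest is 4 (to C and B), so the eccentricity of J is 4.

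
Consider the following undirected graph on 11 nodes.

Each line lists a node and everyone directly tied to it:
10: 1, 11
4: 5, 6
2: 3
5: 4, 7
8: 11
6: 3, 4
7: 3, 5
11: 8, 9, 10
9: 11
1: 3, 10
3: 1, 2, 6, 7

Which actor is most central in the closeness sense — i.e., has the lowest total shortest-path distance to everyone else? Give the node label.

Farness (sum of distances to all others) for each node — 1:22, 2:30, 3:21, 4:33, 5:33, 6:27, 7:27, 8:39, 9:39, 10:25, 11:30.
The smallest farness is 21, for 3, so 3 has the highest closeness.

3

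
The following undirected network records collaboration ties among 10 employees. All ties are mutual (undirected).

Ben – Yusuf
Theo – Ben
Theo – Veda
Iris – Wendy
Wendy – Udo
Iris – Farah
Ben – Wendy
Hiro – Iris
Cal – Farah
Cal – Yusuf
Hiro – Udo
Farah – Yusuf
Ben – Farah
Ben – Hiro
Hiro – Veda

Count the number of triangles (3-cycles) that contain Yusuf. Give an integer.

Yusuf's neighbors: Ben, Cal, and Farah.
Neighbor pairs that are themselves tied: Yusuf–Ben–Farah; Yusuf–Cal–Farah. Each forms one triangle with Yusuf, for 2 in total.

2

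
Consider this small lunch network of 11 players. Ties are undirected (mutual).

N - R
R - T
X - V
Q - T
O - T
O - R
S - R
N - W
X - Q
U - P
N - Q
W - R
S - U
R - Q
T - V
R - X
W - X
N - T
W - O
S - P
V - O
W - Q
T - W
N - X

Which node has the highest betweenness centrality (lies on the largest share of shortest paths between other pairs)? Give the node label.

R

Unnormalized betweenness of each node: N:1/5, O:5/3, P:0, Q:1/5, R:111/5, S:16, T:10/3, U:0, V:8/15, W:6/5, X:8/3.
R has the largest value, 111/5, making it the main broker — the node through which the most shortest paths run.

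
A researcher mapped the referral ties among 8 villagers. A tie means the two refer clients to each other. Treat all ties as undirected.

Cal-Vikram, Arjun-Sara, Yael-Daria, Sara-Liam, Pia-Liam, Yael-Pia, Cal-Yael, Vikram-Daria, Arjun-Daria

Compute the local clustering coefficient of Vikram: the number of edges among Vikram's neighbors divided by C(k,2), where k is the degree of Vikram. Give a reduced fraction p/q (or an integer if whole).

0

Vikram's neighbors: Cal and Daria (k = 2).
Possible neighbor pairs: C(2,2) = 1. Edges among them: none → e = 0.
Clustering(Vikram) = 0/1.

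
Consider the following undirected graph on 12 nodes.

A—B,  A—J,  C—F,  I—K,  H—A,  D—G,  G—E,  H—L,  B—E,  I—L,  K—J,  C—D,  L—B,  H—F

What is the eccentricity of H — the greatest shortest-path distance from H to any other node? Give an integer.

Distances from H: A:1, B:2, C:2, D:3, E:3, F:1, G:4, I:2, J:2, K:3, L:1.
The largest is 4 (to G), so the eccentricity of H is 4.

4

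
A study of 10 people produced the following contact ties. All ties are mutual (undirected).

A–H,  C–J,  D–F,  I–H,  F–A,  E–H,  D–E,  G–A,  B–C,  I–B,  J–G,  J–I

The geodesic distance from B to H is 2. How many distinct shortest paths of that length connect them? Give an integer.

The shortest distance is 2, and the only length-2 path is B–I–H. So there is exactly 1 shortest path.

1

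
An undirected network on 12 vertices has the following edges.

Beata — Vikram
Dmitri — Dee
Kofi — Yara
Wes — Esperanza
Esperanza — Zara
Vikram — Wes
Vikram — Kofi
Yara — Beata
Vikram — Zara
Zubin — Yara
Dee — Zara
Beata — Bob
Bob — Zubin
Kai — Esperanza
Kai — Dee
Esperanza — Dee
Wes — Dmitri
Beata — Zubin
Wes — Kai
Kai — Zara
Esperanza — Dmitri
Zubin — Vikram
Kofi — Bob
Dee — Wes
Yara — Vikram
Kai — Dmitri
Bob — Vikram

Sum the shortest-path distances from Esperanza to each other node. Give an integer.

22

Distances from Esperanza: Beata:3, Bob:3, Dee:1, Dmitri:1, Kai:1, Kofi:3, Vikram:2, Wes:1, Yara:3, Zara:1, Zubin:3.
Sum = 3 + 3 + 1 + 1 + 1 + 3 + 2 + 1 + 3 + 1 + 3 = 22.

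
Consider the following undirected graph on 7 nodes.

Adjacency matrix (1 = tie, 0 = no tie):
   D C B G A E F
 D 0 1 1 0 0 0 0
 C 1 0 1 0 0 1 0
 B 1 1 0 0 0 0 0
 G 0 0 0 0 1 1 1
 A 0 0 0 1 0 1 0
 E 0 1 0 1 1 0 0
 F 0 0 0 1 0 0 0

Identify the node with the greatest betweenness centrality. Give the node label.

Unnormalized betweenness of each node: A:0, B:0, C:8, D:0, E:9, F:0, G:5.
E has the largest value, 9, making it the main broker — the node through which the most shortest paths run.

E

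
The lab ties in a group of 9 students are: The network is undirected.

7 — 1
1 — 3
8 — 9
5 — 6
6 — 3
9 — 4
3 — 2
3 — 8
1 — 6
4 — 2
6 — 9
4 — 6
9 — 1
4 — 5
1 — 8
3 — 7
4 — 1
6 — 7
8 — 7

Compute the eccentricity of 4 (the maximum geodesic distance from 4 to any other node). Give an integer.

2

Distances from 4: 1:1, 2:1, 3:2, 5:1, 6:1, 7:2, 8:2, 9:1.
The largest is 2 (to 3, 8, and 7), so the eccentricity of 4 is 2.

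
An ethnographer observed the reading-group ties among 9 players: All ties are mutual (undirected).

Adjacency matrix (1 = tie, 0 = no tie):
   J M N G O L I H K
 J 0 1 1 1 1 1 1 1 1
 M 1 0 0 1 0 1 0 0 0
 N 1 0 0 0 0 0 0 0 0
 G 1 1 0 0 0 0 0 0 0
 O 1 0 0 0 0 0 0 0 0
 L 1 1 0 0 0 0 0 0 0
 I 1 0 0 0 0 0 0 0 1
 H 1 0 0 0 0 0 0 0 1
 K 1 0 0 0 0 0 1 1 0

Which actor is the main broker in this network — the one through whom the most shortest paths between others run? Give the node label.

Unnormalized betweenness of each node: G:0, H:0, I:0, J:23, K:1/2, L:0, M:1/2, N:0, O:0.
J has the largest value, 23, making it the main broker — the node through which the most shortest paths run.

J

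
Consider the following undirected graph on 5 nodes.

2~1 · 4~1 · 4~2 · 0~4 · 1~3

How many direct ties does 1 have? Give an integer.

3

1 is directly tied to 2, 3, and 4. That is 3 neighbors, so the degree of 1 is 3.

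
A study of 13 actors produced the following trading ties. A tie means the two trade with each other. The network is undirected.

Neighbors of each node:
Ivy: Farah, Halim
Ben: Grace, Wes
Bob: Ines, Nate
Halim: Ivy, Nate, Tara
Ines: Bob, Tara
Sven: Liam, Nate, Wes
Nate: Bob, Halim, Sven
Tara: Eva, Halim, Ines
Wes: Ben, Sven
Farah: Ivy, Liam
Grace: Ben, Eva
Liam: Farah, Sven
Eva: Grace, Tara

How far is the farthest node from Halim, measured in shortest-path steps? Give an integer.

Distances from Halim: Ben:4, Bob:2, Eva:2, Farah:2, Grace:3, Ines:2, Ivy:1, Liam:3, Nate:1, Sven:2, Tara:1, Wes:3.
The largest is 4 (to Ben), so the eccentricity of Halim is 4.

4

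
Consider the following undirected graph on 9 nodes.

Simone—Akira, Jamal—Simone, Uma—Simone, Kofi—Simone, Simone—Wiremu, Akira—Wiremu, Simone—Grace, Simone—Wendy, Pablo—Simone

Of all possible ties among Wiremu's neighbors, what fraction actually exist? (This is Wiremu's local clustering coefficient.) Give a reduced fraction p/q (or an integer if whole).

1

Wiremu's neighbors: Akira and Simone (k = 2).
Possible neighbor pairs: C(2,2) = 1. Edges among them: Akira–Simone → e = 1.
Clustering(Wiremu) = 1/1.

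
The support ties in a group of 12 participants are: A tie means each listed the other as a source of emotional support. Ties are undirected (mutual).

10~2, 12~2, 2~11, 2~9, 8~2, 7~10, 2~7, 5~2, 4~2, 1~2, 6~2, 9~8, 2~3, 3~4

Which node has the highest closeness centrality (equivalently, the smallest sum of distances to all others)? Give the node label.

2

Farness (sum of distances to all others) for each node — 1:21, 2:11, 3:20, 4:20, 5:21, 6:21, 7:20, 8:20, 9:20, 10:20, 11:21, 12:21.
The smallest farness is 11, for 2, so 2 has the highest closeness.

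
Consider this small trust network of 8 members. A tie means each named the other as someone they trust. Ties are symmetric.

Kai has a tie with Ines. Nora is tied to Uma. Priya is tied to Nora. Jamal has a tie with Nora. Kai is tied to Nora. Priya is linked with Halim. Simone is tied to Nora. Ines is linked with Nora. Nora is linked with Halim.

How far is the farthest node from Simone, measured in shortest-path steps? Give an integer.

Distances from Simone: Halim:2, Ines:2, Jamal:2, Kai:2, Nora:1, Priya:2, Uma:2.
The largest is 2 (to Priya, Kai, Uma, Halim, Jamal, and Ines), so the eccentricity of Simone is 2.

2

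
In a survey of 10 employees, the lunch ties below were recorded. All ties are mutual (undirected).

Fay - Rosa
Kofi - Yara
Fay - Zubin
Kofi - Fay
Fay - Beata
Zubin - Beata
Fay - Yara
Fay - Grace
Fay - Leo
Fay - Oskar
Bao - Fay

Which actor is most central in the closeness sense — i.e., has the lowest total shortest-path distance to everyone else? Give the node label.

Fay

Farness (sum of distances to all others) for each node — Bao:17, Beata:16, Fay:9, Grace:17, Kofi:16, Leo:17, Oskar:17, Rosa:17, Yara:16, Zubin:16.
The smallest farness is 9, for Fay, so Fay has the highest closeness.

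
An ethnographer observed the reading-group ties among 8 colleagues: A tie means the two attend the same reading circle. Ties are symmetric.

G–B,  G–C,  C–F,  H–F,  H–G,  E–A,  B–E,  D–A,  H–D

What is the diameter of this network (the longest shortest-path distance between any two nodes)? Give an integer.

4

Eccentricity of each node (its greatest distance to any other): A:4, B:3, C:4, D:3, E:4, F:4, G:3, H:3.
The maximum eccentricity is 4, realized for instance by the pair F–E via F – H – D – A – E. So the diameter is 4.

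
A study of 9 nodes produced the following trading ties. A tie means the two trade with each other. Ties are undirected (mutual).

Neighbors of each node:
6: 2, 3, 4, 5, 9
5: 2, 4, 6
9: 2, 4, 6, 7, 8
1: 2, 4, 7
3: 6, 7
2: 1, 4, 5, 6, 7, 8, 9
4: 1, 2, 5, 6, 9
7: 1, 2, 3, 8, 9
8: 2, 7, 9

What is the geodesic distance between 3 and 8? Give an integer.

2

One shortest route is 3 – 7 – 8, which uses 2 edges, and 3 and 8 are not directly tied, so nothing shorter exists. So d(3,8) = 2.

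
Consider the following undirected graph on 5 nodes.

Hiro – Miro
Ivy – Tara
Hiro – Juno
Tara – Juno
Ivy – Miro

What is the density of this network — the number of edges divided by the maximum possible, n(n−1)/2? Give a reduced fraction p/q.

There are 5 edges and 5 nodes, so the maximum possible is C(5,2) = 10.
Density = 5/10 = 1/2.

1/2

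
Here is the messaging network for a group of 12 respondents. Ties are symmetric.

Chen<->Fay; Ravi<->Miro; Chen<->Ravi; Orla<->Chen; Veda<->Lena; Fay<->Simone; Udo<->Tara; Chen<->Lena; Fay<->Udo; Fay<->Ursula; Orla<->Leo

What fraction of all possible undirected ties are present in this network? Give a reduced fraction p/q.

1/6

There are 11 edges and 12 nodes, so the maximum possible is C(12,2) = 66.
Density = 11/66 = 1/6.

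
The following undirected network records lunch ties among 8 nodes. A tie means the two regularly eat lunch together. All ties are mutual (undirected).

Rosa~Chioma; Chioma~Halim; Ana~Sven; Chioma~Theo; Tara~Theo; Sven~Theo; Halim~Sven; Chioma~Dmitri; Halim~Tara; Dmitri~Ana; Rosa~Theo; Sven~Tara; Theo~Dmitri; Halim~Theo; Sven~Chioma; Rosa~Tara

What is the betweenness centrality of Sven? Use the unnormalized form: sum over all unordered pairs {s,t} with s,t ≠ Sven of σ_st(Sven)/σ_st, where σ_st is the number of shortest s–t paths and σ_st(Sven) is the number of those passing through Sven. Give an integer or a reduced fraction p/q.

Pairs whose geodesics pass through Sven — Chioma–Tara: 1/4; Chioma–Ana: 1/2; Halim–Ana: 1; Tara–Ana: 1; Theo–Ana: 1/2; Ana–Rosa: 3/5.
All other pairs contribute 0.
Summing the contributions gives betweenness(Sven) = 77/20.

77/20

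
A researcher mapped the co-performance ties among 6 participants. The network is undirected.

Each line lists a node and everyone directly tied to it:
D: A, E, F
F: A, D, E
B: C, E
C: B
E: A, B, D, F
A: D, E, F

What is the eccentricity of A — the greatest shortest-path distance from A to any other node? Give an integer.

3

Distances from A: B:2, C:3, D:1, E:1, F:1.
The largest is 3 (to C), so the eccentricity of A is 3.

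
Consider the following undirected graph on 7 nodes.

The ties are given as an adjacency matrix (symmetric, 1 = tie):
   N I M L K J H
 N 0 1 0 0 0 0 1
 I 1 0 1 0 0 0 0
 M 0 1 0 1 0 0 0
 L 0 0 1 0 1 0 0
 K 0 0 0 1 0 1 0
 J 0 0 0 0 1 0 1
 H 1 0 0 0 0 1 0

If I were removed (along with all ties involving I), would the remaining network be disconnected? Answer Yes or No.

No

Even without I, every remaining node can still reach every other (the residual graph is connected), so I is not a cut vertex.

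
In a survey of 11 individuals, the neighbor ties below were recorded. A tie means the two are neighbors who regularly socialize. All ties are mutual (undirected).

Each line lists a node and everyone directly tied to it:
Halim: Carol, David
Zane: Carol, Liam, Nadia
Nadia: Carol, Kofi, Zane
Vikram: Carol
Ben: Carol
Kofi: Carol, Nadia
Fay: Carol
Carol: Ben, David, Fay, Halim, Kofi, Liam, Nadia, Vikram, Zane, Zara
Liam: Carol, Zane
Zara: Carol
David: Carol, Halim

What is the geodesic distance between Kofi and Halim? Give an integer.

One shortest route is Kofi – Carol – Halim, which uses 2 edges, and Kofi and Halim are not directly tied, so nothing shorter exists. So d(Kofi,Halim) = 2.

2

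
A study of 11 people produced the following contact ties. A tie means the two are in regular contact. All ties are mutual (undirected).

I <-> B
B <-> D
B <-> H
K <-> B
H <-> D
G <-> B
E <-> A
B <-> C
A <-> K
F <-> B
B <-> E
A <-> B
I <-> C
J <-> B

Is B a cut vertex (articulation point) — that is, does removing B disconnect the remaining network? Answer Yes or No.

Removing B leaves {F} with no path to {D and H}, so the network splits into 6 components. B is a cut vertex.

Yes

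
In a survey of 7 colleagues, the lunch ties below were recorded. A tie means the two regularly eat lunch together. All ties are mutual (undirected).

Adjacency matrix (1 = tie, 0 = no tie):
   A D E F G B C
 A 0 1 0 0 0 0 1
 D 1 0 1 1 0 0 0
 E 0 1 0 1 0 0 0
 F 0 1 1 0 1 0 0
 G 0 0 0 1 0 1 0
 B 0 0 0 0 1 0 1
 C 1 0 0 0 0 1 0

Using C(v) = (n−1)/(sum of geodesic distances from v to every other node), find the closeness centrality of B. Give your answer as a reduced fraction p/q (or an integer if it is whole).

Distances from B: A:2, C:1, D:3, E:3, F:2, G:1. Sum = 12.
n = 7, so closeness = 6/12 = 1/2.

1/2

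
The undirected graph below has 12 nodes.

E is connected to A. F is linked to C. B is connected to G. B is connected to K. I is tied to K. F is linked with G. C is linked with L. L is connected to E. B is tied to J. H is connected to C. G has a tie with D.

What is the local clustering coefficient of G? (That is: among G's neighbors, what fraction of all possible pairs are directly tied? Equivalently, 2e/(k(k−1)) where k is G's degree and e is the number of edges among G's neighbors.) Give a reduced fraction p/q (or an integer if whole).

G's neighbors: B, D, and F (k = 3).
Possible neighbor pairs: C(3,2) = 3. Edges among them: none → e = 0.
Clustering(G) = 0/3 = 0.

0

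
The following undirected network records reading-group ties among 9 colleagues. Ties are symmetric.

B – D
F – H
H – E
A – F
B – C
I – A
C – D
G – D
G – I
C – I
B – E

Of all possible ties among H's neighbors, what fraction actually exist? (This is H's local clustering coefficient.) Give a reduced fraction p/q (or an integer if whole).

0

H's neighbors: E and F (k = 2).
Possible neighbor pairs: C(2,2) = 1. Edges among them: none → e = 0.
Clustering(H) = 0/1.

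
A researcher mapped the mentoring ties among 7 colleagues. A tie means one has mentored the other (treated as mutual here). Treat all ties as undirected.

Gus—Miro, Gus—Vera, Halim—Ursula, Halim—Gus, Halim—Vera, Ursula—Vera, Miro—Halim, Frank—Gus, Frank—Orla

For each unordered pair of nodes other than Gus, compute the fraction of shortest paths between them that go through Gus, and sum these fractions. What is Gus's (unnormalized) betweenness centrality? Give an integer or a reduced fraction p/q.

Pairs whose geodesics pass through Gus — Halim–Frank: 1; Halim–Orla: 1; Miro–Frank: 1; Miro–Vera: 1/2; Miro–Orla: 1; Frank–Vera: 1; Frank–Ursula: 2/2; Vera–Orla: 1; Orla–Ursula: 2/2.
All other pairs contribute 0.
Summing the contributions gives betweenness(Gus) = 17/2.

17/2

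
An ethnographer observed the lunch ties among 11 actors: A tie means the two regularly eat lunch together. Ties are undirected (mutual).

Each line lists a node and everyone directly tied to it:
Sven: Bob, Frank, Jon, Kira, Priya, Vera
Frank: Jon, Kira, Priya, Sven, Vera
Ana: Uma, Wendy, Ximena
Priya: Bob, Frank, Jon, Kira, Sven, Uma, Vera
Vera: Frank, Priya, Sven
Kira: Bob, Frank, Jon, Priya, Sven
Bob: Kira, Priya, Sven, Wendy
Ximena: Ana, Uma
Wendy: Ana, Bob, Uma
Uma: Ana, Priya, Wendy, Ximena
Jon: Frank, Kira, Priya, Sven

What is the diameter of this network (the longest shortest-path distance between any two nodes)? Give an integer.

Eccentricity of each node (its greatest distance to any other): Ana:3, Bob:3, Frank:3, Jon:3, Kira:3, Priya:2, Sven:3, Uma:2, Vera:3, Wendy:3, Ximena:3.
The maximum eccentricity is 3, realized for instance by the pair Wendy–Jon via Wendy – Bob – Sven – Jon. So the diameter is 3.

3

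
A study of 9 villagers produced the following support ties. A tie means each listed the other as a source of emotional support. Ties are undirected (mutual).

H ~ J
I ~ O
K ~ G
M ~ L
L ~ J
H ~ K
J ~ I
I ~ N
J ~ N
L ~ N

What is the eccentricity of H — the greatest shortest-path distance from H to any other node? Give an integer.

Distances from H: G:2, I:2, J:1, K:1, L:2, M:3, N:2, O:3.
The largest is 3 (to M and O), so the eccentricity of H is 3.

3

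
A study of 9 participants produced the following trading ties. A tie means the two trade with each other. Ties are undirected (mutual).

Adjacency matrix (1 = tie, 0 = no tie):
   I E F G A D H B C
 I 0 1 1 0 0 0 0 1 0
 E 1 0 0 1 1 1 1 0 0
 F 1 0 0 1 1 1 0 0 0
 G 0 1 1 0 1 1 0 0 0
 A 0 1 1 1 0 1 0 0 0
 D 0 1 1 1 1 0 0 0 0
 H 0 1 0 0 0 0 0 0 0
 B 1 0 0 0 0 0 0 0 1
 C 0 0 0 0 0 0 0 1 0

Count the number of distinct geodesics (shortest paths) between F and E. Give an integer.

The shortest distance is 2. The length-2 paths are: F–I–E; F–G–E; F–A–E; F–D–E.
That gives 4 distinct shortest paths.

4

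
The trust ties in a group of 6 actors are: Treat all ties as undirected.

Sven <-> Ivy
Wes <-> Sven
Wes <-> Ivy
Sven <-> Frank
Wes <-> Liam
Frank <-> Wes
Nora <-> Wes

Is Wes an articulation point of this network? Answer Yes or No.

Removing Wes leaves {Frank, Ivy, and Sven} with no path to {Nora}, so the network splits into 3 components. Wes is a cut vertex.

Yes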